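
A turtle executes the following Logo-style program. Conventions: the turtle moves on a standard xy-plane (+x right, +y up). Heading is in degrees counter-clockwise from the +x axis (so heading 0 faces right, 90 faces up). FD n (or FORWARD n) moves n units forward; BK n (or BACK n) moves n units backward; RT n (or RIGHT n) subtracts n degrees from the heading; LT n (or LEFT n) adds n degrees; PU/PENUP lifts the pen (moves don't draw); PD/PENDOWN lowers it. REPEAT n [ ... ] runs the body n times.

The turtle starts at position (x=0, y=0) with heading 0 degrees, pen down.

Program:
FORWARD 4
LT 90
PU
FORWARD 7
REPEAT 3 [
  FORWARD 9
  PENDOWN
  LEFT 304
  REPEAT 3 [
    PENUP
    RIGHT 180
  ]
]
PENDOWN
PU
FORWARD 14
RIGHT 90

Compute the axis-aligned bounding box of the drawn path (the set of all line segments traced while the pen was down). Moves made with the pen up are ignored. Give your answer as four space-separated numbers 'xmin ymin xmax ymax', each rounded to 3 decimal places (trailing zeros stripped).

Answer: 0 0 4 0

Derivation:
Executing turtle program step by step:
Start: pos=(0,0), heading=0, pen down
FD 4: (0,0) -> (4,0) [heading=0, draw]
LT 90: heading 0 -> 90
PU: pen up
FD 7: (4,0) -> (4,7) [heading=90, move]
REPEAT 3 [
  -- iteration 1/3 --
  FD 9: (4,7) -> (4,16) [heading=90, move]
  PD: pen down
  LT 304: heading 90 -> 34
  REPEAT 3 [
    -- iteration 1/3 --
    PU: pen up
    RT 180: heading 34 -> 214
    -- iteration 2/3 --
    PU: pen up
    RT 180: heading 214 -> 34
    -- iteration 3/3 --
    PU: pen up
    RT 180: heading 34 -> 214
  ]
  -- iteration 2/3 --
  FD 9: (4,16) -> (-3.461,10.967) [heading=214, move]
  PD: pen down
  LT 304: heading 214 -> 158
  REPEAT 3 [
    -- iteration 1/3 --
    PU: pen up
    RT 180: heading 158 -> 338
    -- iteration 2/3 --
    PU: pen up
    RT 180: heading 338 -> 158
    -- iteration 3/3 --
    PU: pen up
    RT 180: heading 158 -> 338
  ]
  -- iteration 3/3 --
  FD 9: (-3.461,10.967) -> (4.883,7.596) [heading=338, move]
  PD: pen down
  LT 304: heading 338 -> 282
  REPEAT 3 [
    -- iteration 1/3 --
    PU: pen up
    RT 180: heading 282 -> 102
    -- iteration 2/3 --
    PU: pen up
    RT 180: heading 102 -> 282
    -- iteration 3/3 --
    PU: pen up
    RT 180: heading 282 -> 102
  ]
]
PD: pen down
PU: pen up
FD 14: (4.883,7.596) -> (1.973,21.29) [heading=102, move]
RT 90: heading 102 -> 12
Final: pos=(1.973,21.29), heading=12, 1 segment(s) drawn

Segment endpoints: x in {0, 4}, y in {0}
xmin=0, ymin=0, xmax=4, ymax=0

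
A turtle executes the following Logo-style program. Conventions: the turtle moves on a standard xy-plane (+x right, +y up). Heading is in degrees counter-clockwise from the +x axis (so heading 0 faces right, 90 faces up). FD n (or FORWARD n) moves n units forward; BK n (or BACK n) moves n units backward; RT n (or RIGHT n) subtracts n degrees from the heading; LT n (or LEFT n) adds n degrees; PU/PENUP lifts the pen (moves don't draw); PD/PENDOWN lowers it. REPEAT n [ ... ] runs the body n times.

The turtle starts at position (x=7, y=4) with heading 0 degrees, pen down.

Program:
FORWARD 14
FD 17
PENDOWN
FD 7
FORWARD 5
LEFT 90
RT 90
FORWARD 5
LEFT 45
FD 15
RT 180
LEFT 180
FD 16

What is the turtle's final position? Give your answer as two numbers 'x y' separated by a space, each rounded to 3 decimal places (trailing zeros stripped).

Answer: 76.92 25.92

Derivation:
Executing turtle program step by step:
Start: pos=(7,4), heading=0, pen down
FD 14: (7,4) -> (21,4) [heading=0, draw]
FD 17: (21,4) -> (38,4) [heading=0, draw]
PD: pen down
FD 7: (38,4) -> (45,4) [heading=0, draw]
FD 5: (45,4) -> (50,4) [heading=0, draw]
LT 90: heading 0 -> 90
RT 90: heading 90 -> 0
FD 5: (50,4) -> (55,4) [heading=0, draw]
LT 45: heading 0 -> 45
FD 15: (55,4) -> (65.607,14.607) [heading=45, draw]
RT 180: heading 45 -> 225
LT 180: heading 225 -> 45
FD 16: (65.607,14.607) -> (76.92,25.92) [heading=45, draw]
Final: pos=(76.92,25.92), heading=45, 7 segment(s) drawn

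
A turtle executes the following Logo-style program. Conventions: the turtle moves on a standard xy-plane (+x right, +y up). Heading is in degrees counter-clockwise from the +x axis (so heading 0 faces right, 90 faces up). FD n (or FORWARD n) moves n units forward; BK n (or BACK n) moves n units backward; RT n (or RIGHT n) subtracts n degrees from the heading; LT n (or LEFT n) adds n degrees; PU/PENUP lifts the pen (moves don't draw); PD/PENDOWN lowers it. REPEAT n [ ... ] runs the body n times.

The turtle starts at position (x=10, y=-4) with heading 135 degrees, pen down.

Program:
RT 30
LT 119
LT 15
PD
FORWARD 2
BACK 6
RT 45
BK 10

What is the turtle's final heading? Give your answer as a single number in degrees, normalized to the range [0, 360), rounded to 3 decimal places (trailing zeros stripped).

Answer: 194

Derivation:
Executing turtle program step by step:
Start: pos=(10,-4), heading=135, pen down
RT 30: heading 135 -> 105
LT 119: heading 105 -> 224
LT 15: heading 224 -> 239
PD: pen down
FD 2: (10,-4) -> (8.97,-5.714) [heading=239, draw]
BK 6: (8.97,-5.714) -> (12.06,-0.571) [heading=239, draw]
RT 45: heading 239 -> 194
BK 10: (12.06,-0.571) -> (21.763,1.848) [heading=194, draw]
Final: pos=(21.763,1.848), heading=194, 3 segment(s) drawn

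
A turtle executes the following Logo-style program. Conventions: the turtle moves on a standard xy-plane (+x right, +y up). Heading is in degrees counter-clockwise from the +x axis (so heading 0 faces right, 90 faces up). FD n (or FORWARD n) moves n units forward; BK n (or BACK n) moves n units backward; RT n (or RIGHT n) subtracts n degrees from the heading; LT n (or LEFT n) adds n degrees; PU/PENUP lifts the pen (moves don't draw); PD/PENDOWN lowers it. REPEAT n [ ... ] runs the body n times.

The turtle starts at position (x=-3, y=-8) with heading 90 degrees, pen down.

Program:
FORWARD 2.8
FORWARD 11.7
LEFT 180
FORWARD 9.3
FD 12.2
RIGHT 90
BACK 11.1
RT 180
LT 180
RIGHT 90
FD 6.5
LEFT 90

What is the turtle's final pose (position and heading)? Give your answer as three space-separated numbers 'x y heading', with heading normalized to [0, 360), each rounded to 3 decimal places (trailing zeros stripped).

Answer: 8.1 -8.5 180

Derivation:
Executing turtle program step by step:
Start: pos=(-3,-8), heading=90, pen down
FD 2.8: (-3,-8) -> (-3,-5.2) [heading=90, draw]
FD 11.7: (-3,-5.2) -> (-3,6.5) [heading=90, draw]
LT 180: heading 90 -> 270
FD 9.3: (-3,6.5) -> (-3,-2.8) [heading=270, draw]
FD 12.2: (-3,-2.8) -> (-3,-15) [heading=270, draw]
RT 90: heading 270 -> 180
BK 11.1: (-3,-15) -> (8.1,-15) [heading=180, draw]
RT 180: heading 180 -> 0
LT 180: heading 0 -> 180
RT 90: heading 180 -> 90
FD 6.5: (8.1,-15) -> (8.1,-8.5) [heading=90, draw]
LT 90: heading 90 -> 180
Final: pos=(8.1,-8.5), heading=180, 6 segment(s) drawn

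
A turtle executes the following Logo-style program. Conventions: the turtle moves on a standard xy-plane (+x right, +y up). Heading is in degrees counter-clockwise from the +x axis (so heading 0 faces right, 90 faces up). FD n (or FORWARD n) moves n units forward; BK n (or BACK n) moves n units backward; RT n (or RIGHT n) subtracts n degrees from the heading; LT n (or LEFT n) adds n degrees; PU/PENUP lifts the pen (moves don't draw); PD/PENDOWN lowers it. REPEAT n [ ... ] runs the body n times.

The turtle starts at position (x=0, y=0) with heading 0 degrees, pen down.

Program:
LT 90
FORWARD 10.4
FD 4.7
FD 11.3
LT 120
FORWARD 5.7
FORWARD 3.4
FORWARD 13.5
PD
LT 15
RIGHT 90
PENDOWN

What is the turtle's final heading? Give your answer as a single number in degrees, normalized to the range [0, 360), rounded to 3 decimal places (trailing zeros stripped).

Answer: 135

Derivation:
Executing turtle program step by step:
Start: pos=(0,0), heading=0, pen down
LT 90: heading 0 -> 90
FD 10.4: (0,0) -> (0,10.4) [heading=90, draw]
FD 4.7: (0,10.4) -> (0,15.1) [heading=90, draw]
FD 11.3: (0,15.1) -> (0,26.4) [heading=90, draw]
LT 120: heading 90 -> 210
FD 5.7: (0,26.4) -> (-4.936,23.55) [heading=210, draw]
FD 3.4: (-4.936,23.55) -> (-7.881,21.85) [heading=210, draw]
FD 13.5: (-7.881,21.85) -> (-19.572,15.1) [heading=210, draw]
PD: pen down
LT 15: heading 210 -> 225
RT 90: heading 225 -> 135
PD: pen down
Final: pos=(-19.572,15.1), heading=135, 6 segment(s) drawn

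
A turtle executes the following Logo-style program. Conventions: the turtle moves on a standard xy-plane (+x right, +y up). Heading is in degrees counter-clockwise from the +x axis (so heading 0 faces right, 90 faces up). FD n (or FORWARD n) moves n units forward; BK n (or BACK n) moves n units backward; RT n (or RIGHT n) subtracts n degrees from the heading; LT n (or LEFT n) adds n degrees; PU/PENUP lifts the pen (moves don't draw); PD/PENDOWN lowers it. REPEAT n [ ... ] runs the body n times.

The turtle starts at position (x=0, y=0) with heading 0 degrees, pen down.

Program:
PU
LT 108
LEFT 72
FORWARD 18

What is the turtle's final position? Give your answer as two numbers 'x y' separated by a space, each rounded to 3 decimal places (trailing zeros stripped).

Answer: -18 0

Derivation:
Executing turtle program step by step:
Start: pos=(0,0), heading=0, pen down
PU: pen up
LT 108: heading 0 -> 108
LT 72: heading 108 -> 180
FD 18: (0,0) -> (-18,0) [heading=180, move]
Final: pos=(-18,0), heading=180, 0 segment(s) drawn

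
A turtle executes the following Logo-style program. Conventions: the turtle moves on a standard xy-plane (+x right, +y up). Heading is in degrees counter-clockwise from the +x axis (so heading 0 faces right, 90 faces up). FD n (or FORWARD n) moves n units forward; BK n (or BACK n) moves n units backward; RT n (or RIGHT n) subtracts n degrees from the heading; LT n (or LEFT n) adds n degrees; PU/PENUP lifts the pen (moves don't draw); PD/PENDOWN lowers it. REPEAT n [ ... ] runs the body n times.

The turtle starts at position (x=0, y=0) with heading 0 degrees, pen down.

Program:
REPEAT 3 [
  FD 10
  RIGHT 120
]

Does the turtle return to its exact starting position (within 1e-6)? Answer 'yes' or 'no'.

Executing turtle program step by step:
Start: pos=(0,0), heading=0, pen down
REPEAT 3 [
  -- iteration 1/3 --
  FD 10: (0,0) -> (10,0) [heading=0, draw]
  RT 120: heading 0 -> 240
  -- iteration 2/3 --
  FD 10: (10,0) -> (5,-8.66) [heading=240, draw]
  RT 120: heading 240 -> 120
  -- iteration 3/3 --
  FD 10: (5,-8.66) -> (0,0) [heading=120, draw]
  RT 120: heading 120 -> 0
]
Final: pos=(0,0), heading=0, 3 segment(s) drawn

Start position: (0, 0)
Final position: (0, 0)
Distance = 0; < 1e-6 -> CLOSED

Answer: yes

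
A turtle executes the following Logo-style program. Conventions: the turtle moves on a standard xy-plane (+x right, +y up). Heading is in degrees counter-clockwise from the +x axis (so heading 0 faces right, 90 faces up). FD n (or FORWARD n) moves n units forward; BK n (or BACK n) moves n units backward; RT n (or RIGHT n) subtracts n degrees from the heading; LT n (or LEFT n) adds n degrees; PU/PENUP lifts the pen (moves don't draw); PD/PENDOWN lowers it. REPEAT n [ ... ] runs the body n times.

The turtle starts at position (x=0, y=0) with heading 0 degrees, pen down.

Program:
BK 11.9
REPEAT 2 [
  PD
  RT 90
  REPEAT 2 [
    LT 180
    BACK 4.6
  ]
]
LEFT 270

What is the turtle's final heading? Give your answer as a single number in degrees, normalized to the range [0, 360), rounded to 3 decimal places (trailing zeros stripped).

Executing turtle program step by step:
Start: pos=(0,0), heading=0, pen down
BK 11.9: (0,0) -> (-11.9,0) [heading=0, draw]
REPEAT 2 [
  -- iteration 1/2 --
  PD: pen down
  RT 90: heading 0 -> 270
  REPEAT 2 [
    -- iteration 1/2 --
    LT 180: heading 270 -> 90
    BK 4.6: (-11.9,0) -> (-11.9,-4.6) [heading=90, draw]
    -- iteration 2/2 --
    LT 180: heading 90 -> 270
    BK 4.6: (-11.9,-4.6) -> (-11.9,0) [heading=270, draw]
  ]
  -- iteration 2/2 --
  PD: pen down
  RT 90: heading 270 -> 180
  REPEAT 2 [
    -- iteration 1/2 --
    LT 180: heading 180 -> 0
    BK 4.6: (-11.9,0) -> (-16.5,0) [heading=0, draw]
    -- iteration 2/2 --
    LT 180: heading 0 -> 180
    BK 4.6: (-16.5,0) -> (-11.9,0) [heading=180, draw]
  ]
]
LT 270: heading 180 -> 90
Final: pos=(-11.9,0), heading=90, 5 segment(s) drawn

Answer: 90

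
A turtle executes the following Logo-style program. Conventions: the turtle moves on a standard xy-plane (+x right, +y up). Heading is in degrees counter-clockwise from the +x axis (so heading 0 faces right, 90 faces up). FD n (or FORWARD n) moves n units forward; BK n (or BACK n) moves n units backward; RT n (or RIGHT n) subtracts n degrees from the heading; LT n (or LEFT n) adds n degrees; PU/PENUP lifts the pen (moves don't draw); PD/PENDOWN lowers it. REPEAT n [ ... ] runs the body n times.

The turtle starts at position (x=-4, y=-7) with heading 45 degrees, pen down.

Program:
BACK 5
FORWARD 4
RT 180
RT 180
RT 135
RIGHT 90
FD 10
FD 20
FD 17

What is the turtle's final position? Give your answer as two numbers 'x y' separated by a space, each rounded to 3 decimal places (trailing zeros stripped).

Answer: -51.707 -7.707

Derivation:
Executing turtle program step by step:
Start: pos=(-4,-7), heading=45, pen down
BK 5: (-4,-7) -> (-7.536,-10.536) [heading=45, draw]
FD 4: (-7.536,-10.536) -> (-4.707,-7.707) [heading=45, draw]
RT 180: heading 45 -> 225
RT 180: heading 225 -> 45
RT 135: heading 45 -> 270
RT 90: heading 270 -> 180
FD 10: (-4.707,-7.707) -> (-14.707,-7.707) [heading=180, draw]
FD 20: (-14.707,-7.707) -> (-34.707,-7.707) [heading=180, draw]
FD 17: (-34.707,-7.707) -> (-51.707,-7.707) [heading=180, draw]
Final: pos=(-51.707,-7.707), heading=180, 5 segment(s) drawn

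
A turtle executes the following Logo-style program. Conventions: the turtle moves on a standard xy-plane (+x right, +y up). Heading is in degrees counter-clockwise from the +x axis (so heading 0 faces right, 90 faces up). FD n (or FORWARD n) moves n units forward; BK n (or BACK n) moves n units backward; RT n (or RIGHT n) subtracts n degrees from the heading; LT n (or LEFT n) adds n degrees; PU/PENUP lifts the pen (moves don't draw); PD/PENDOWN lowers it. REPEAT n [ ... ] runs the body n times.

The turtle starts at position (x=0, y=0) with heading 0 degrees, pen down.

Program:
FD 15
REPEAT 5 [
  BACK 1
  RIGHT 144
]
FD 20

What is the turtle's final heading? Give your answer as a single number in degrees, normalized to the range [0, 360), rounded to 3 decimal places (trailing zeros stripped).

Executing turtle program step by step:
Start: pos=(0,0), heading=0, pen down
FD 15: (0,0) -> (15,0) [heading=0, draw]
REPEAT 5 [
  -- iteration 1/5 --
  BK 1: (15,0) -> (14,0) [heading=0, draw]
  RT 144: heading 0 -> 216
  -- iteration 2/5 --
  BK 1: (14,0) -> (14.809,0.588) [heading=216, draw]
  RT 144: heading 216 -> 72
  -- iteration 3/5 --
  BK 1: (14.809,0.588) -> (14.5,-0.363) [heading=72, draw]
  RT 144: heading 72 -> 288
  -- iteration 4/5 --
  BK 1: (14.5,-0.363) -> (14.191,0.588) [heading=288, draw]
  RT 144: heading 288 -> 144
  -- iteration 5/5 --
  BK 1: (14.191,0.588) -> (15,0) [heading=144, draw]
  RT 144: heading 144 -> 0
]
FD 20: (15,0) -> (35,0) [heading=0, draw]
Final: pos=(35,0), heading=0, 7 segment(s) drawn

Answer: 0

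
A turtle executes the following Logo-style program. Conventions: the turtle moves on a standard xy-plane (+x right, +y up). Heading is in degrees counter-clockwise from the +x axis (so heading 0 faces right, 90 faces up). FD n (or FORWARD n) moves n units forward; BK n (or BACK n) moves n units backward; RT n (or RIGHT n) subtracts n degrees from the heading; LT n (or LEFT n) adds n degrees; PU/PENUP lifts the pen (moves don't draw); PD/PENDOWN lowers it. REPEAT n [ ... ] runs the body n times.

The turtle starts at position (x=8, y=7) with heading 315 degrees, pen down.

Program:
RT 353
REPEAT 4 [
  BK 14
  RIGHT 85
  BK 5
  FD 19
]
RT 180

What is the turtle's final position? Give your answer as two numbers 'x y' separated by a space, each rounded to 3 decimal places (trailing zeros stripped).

Executing turtle program step by step:
Start: pos=(8,7), heading=315, pen down
RT 353: heading 315 -> 322
REPEAT 4 [
  -- iteration 1/4 --
  BK 14: (8,7) -> (-3.032,15.619) [heading=322, draw]
  RT 85: heading 322 -> 237
  BK 5: (-3.032,15.619) -> (-0.309,19.813) [heading=237, draw]
  FD 19: (-0.309,19.813) -> (-10.657,3.878) [heading=237, draw]
  -- iteration 2/4 --
  BK 14: (-10.657,3.878) -> (-3.032,15.619) [heading=237, draw]
  RT 85: heading 237 -> 152
  BK 5: (-3.032,15.619) -> (1.383,13.272) [heading=152, draw]
  FD 19: (1.383,13.272) -> (-15.393,22.192) [heading=152, draw]
  -- iteration 3/4 --
  BK 14: (-15.393,22.192) -> (-3.032,15.619) [heading=152, draw]
  RT 85: heading 152 -> 67
  BK 5: (-3.032,15.619) -> (-4.986,11.017) [heading=67, draw]
  FD 19: (-4.986,11.017) -> (2.438,28.506) [heading=67, draw]
  -- iteration 4/4 --
  BK 14: (2.438,28.506) -> (-3.032,15.619) [heading=67, draw]
  RT 85: heading 67 -> 342
  BK 5: (-3.032,15.619) -> (-7.787,17.164) [heading=342, draw]
  FD 19: (-7.787,17.164) -> (10.283,11.293) [heading=342, draw]
]
RT 180: heading 342 -> 162
Final: pos=(10.283,11.293), heading=162, 12 segment(s) drawn

Answer: 10.283 11.293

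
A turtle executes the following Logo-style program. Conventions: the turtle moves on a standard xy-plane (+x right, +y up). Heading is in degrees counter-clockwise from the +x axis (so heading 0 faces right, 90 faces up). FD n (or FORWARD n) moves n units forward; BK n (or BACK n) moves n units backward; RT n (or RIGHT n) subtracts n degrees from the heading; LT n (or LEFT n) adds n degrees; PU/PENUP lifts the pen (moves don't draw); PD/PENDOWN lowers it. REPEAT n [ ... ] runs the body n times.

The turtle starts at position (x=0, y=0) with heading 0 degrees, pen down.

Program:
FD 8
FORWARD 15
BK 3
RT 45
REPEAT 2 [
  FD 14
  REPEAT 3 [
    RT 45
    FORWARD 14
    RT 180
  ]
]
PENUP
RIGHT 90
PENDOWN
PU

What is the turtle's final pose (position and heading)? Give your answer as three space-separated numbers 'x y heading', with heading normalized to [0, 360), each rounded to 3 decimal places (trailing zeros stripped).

Answer: 39.799 -19.799 315

Derivation:
Executing turtle program step by step:
Start: pos=(0,0), heading=0, pen down
FD 8: (0,0) -> (8,0) [heading=0, draw]
FD 15: (8,0) -> (23,0) [heading=0, draw]
BK 3: (23,0) -> (20,0) [heading=0, draw]
RT 45: heading 0 -> 315
REPEAT 2 [
  -- iteration 1/2 --
  FD 14: (20,0) -> (29.899,-9.899) [heading=315, draw]
  REPEAT 3 [
    -- iteration 1/3 --
    RT 45: heading 315 -> 270
    FD 14: (29.899,-9.899) -> (29.899,-23.899) [heading=270, draw]
    RT 180: heading 270 -> 90
    -- iteration 2/3 --
    RT 45: heading 90 -> 45
    FD 14: (29.899,-23.899) -> (39.799,-14) [heading=45, draw]
    RT 180: heading 45 -> 225
    -- iteration 3/3 --
    RT 45: heading 225 -> 180
    FD 14: (39.799,-14) -> (25.799,-14) [heading=180, draw]
    RT 180: heading 180 -> 0
  ]
  -- iteration 2/2 --
  FD 14: (25.799,-14) -> (39.799,-14) [heading=0, draw]
  REPEAT 3 [
    -- iteration 1/3 --
    RT 45: heading 0 -> 315
    FD 14: (39.799,-14) -> (49.698,-23.899) [heading=315, draw]
    RT 180: heading 315 -> 135
    -- iteration 2/3 --
    RT 45: heading 135 -> 90
    FD 14: (49.698,-23.899) -> (49.698,-9.899) [heading=90, draw]
    RT 180: heading 90 -> 270
    -- iteration 3/3 --
    RT 45: heading 270 -> 225
    FD 14: (49.698,-9.899) -> (39.799,-19.799) [heading=225, draw]
    RT 180: heading 225 -> 45
  ]
]
PU: pen up
RT 90: heading 45 -> 315
PD: pen down
PU: pen up
Final: pos=(39.799,-19.799), heading=315, 11 segment(s) drawn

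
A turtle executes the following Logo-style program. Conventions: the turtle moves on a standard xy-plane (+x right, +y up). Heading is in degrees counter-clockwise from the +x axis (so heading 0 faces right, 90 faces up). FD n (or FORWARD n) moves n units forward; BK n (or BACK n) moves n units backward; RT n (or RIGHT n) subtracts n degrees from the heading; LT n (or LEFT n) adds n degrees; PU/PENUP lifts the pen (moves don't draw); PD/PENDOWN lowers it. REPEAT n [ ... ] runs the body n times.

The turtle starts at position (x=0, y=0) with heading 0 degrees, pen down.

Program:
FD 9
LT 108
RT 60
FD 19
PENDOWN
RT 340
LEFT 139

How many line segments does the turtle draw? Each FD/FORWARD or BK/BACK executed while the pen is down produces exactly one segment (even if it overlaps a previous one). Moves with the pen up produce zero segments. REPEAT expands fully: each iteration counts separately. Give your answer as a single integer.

Answer: 2

Derivation:
Executing turtle program step by step:
Start: pos=(0,0), heading=0, pen down
FD 9: (0,0) -> (9,0) [heading=0, draw]
LT 108: heading 0 -> 108
RT 60: heading 108 -> 48
FD 19: (9,0) -> (21.713,14.12) [heading=48, draw]
PD: pen down
RT 340: heading 48 -> 68
LT 139: heading 68 -> 207
Final: pos=(21.713,14.12), heading=207, 2 segment(s) drawn
Segments drawn: 2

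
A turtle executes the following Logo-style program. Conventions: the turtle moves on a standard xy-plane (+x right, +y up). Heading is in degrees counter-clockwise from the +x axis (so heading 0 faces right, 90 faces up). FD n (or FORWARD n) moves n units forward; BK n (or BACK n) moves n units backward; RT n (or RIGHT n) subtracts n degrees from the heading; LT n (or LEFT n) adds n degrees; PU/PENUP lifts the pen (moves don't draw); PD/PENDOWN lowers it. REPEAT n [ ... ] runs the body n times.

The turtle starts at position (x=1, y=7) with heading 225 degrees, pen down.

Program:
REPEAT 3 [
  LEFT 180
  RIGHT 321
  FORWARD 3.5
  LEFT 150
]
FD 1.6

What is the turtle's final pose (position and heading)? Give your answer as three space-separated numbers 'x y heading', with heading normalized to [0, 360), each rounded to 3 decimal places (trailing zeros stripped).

Answer: -0.039 15.878 252

Derivation:
Executing turtle program step by step:
Start: pos=(1,7), heading=225, pen down
REPEAT 3 [
  -- iteration 1/3 --
  LT 180: heading 225 -> 45
  RT 321: heading 45 -> 84
  FD 3.5: (1,7) -> (1.366,10.481) [heading=84, draw]
  LT 150: heading 84 -> 234
  -- iteration 2/3 --
  LT 180: heading 234 -> 54
  RT 321: heading 54 -> 93
  FD 3.5: (1.366,10.481) -> (1.183,13.976) [heading=93, draw]
  LT 150: heading 93 -> 243
  -- iteration 3/3 --
  LT 180: heading 243 -> 63
  RT 321: heading 63 -> 102
  FD 3.5: (1.183,13.976) -> (0.455,17.4) [heading=102, draw]
  LT 150: heading 102 -> 252
]
FD 1.6: (0.455,17.4) -> (-0.039,15.878) [heading=252, draw]
Final: pos=(-0.039,15.878), heading=252, 4 segment(s) drawn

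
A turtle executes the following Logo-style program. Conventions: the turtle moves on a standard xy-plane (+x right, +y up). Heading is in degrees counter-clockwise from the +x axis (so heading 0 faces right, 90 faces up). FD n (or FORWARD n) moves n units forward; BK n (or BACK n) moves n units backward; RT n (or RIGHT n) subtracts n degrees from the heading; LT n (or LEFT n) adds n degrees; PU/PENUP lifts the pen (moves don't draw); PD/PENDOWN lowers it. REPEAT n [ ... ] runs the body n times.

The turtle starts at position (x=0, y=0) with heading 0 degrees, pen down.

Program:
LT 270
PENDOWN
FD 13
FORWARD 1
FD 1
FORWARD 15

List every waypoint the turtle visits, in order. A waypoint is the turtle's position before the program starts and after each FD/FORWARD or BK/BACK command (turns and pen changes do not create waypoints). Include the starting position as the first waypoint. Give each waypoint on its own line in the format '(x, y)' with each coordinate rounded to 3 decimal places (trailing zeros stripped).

Executing turtle program step by step:
Start: pos=(0,0), heading=0, pen down
LT 270: heading 0 -> 270
PD: pen down
FD 13: (0,0) -> (0,-13) [heading=270, draw]
FD 1: (0,-13) -> (0,-14) [heading=270, draw]
FD 1: (0,-14) -> (0,-15) [heading=270, draw]
FD 15: (0,-15) -> (0,-30) [heading=270, draw]
Final: pos=(0,-30), heading=270, 4 segment(s) drawn
Waypoints (5 total):
(0, 0)
(0, -13)
(0, -14)
(0, -15)
(0, -30)

Answer: (0, 0)
(0, -13)
(0, -14)
(0, -15)
(0, -30)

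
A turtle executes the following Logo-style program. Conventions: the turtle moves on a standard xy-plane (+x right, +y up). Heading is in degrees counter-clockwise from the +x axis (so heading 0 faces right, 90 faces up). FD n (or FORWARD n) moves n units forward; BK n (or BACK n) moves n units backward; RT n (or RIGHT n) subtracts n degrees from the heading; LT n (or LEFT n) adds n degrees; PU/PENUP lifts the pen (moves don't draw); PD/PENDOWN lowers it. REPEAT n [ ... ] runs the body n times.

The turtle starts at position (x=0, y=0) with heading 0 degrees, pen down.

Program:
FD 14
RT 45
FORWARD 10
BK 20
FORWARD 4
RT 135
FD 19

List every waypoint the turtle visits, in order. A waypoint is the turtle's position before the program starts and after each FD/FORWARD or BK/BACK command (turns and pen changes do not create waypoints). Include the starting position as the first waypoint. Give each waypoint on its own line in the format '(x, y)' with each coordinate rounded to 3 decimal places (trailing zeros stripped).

Answer: (0, 0)
(14, 0)
(21.071, -7.071)
(6.929, 7.071)
(9.757, 4.243)
(-9.243, 4.243)

Derivation:
Executing turtle program step by step:
Start: pos=(0,0), heading=0, pen down
FD 14: (0,0) -> (14,0) [heading=0, draw]
RT 45: heading 0 -> 315
FD 10: (14,0) -> (21.071,-7.071) [heading=315, draw]
BK 20: (21.071,-7.071) -> (6.929,7.071) [heading=315, draw]
FD 4: (6.929,7.071) -> (9.757,4.243) [heading=315, draw]
RT 135: heading 315 -> 180
FD 19: (9.757,4.243) -> (-9.243,4.243) [heading=180, draw]
Final: pos=(-9.243,4.243), heading=180, 5 segment(s) drawn
Waypoints (6 total):
(0, 0)
(14, 0)
(21.071, -7.071)
(6.929, 7.071)
(9.757, 4.243)
(-9.243, 4.243)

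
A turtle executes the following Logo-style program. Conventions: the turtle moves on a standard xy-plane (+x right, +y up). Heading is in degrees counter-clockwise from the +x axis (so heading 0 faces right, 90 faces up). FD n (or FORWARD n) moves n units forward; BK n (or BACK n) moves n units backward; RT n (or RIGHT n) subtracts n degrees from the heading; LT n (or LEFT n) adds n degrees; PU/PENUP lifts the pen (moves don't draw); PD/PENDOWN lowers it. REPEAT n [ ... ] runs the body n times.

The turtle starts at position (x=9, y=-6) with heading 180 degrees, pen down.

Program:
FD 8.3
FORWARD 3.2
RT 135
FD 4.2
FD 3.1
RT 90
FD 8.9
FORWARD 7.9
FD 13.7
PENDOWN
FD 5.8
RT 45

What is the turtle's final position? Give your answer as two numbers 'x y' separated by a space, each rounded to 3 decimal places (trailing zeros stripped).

Executing turtle program step by step:
Start: pos=(9,-6), heading=180, pen down
FD 8.3: (9,-6) -> (0.7,-6) [heading=180, draw]
FD 3.2: (0.7,-6) -> (-2.5,-6) [heading=180, draw]
RT 135: heading 180 -> 45
FD 4.2: (-2.5,-6) -> (0.47,-3.03) [heading=45, draw]
FD 3.1: (0.47,-3.03) -> (2.662,-0.838) [heading=45, draw]
RT 90: heading 45 -> 315
FD 8.9: (2.662,-0.838) -> (8.955,-7.131) [heading=315, draw]
FD 7.9: (8.955,-7.131) -> (14.541,-12.718) [heading=315, draw]
FD 13.7: (14.541,-12.718) -> (24.229,-22.405) [heading=315, draw]
PD: pen down
FD 5.8: (24.229,-22.405) -> (28.33,-26.506) [heading=315, draw]
RT 45: heading 315 -> 270
Final: pos=(28.33,-26.506), heading=270, 8 segment(s) drawn

Answer: 28.33 -26.506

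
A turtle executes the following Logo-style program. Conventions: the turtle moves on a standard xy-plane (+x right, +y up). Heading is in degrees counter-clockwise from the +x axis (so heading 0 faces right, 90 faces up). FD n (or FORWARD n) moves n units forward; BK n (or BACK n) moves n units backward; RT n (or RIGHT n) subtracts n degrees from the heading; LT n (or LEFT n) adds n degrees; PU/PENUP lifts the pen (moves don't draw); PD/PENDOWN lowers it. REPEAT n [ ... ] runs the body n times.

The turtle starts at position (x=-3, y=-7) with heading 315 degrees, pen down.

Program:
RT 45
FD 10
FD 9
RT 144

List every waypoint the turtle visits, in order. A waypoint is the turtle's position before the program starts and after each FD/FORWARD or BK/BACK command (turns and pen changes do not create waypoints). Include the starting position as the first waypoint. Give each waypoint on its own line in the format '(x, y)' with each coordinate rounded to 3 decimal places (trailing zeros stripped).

Answer: (-3, -7)
(-3, -17)
(-3, -26)

Derivation:
Executing turtle program step by step:
Start: pos=(-3,-7), heading=315, pen down
RT 45: heading 315 -> 270
FD 10: (-3,-7) -> (-3,-17) [heading=270, draw]
FD 9: (-3,-17) -> (-3,-26) [heading=270, draw]
RT 144: heading 270 -> 126
Final: pos=(-3,-26), heading=126, 2 segment(s) drawn
Waypoints (3 total):
(-3, -7)
(-3, -17)
(-3, -26)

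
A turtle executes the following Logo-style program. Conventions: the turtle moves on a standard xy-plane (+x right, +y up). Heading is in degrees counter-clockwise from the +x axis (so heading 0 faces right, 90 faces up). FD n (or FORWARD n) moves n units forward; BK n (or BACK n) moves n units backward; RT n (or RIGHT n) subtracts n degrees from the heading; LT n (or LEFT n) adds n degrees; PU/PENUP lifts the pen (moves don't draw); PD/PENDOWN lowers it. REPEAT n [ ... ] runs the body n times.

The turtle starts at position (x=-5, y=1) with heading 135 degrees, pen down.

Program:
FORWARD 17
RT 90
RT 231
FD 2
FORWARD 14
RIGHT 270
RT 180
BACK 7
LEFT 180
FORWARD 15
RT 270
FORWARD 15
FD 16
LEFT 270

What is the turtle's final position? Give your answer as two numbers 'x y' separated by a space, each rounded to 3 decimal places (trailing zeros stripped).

Executing turtle program step by step:
Start: pos=(-5,1), heading=135, pen down
FD 17: (-5,1) -> (-17.021,13.021) [heading=135, draw]
RT 90: heading 135 -> 45
RT 231: heading 45 -> 174
FD 2: (-17.021,13.021) -> (-19.01,13.23) [heading=174, draw]
FD 14: (-19.01,13.23) -> (-32.933,14.693) [heading=174, draw]
RT 270: heading 174 -> 264
RT 180: heading 264 -> 84
BK 7: (-32.933,14.693) -> (-33.665,7.732) [heading=84, draw]
LT 180: heading 84 -> 264
FD 15: (-33.665,7.732) -> (-35.233,-7.186) [heading=264, draw]
RT 270: heading 264 -> 354
FD 15: (-35.233,-7.186) -> (-20.315,-8.754) [heading=354, draw]
FD 16: (-20.315,-8.754) -> (-4.403,-10.427) [heading=354, draw]
LT 270: heading 354 -> 264
Final: pos=(-4.403,-10.427), heading=264, 7 segment(s) drawn

Answer: -4.403 -10.427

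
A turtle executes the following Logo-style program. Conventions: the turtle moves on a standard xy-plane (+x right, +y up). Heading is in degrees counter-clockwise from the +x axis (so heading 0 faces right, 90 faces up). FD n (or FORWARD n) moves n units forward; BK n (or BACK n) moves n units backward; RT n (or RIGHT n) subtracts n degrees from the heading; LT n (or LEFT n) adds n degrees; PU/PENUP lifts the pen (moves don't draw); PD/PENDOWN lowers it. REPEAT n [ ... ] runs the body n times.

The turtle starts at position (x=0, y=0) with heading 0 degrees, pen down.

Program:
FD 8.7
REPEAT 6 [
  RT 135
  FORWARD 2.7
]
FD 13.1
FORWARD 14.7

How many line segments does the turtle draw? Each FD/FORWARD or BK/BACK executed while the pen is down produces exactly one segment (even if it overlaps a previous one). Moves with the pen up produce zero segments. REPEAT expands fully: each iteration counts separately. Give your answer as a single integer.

Answer: 9

Derivation:
Executing turtle program step by step:
Start: pos=(0,0), heading=0, pen down
FD 8.7: (0,0) -> (8.7,0) [heading=0, draw]
REPEAT 6 [
  -- iteration 1/6 --
  RT 135: heading 0 -> 225
  FD 2.7: (8.7,0) -> (6.791,-1.909) [heading=225, draw]
  -- iteration 2/6 --
  RT 135: heading 225 -> 90
  FD 2.7: (6.791,-1.909) -> (6.791,0.791) [heading=90, draw]
  -- iteration 3/6 --
  RT 135: heading 90 -> 315
  FD 2.7: (6.791,0.791) -> (8.7,-1.118) [heading=315, draw]
  -- iteration 4/6 --
  RT 135: heading 315 -> 180
  FD 2.7: (8.7,-1.118) -> (6,-1.118) [heading=180, draw]
  -- iteration 5/6 --
  RT 135: heading 180 -> 45
  FD 2.7: (6,-1.118) -> (7.909,0.791) [heading=45, draw]
  -- iteration 6/6 --
  RT 135: heading 45 -> 270
  FD 2.7: (7.909,0.791) -> (7.909,-1.909) [heading=270, draw]
]
FD 13.1: (7.909,-1.909) -> (7.909,-15.009) [heading=270, draw]
FD 14.7: (7.909,-15.009) -> (7.909,-29.709) [heading=270, draw]
Final: pos=(7.909,-29.709), heading=270, 9 segment(s) drawn
Segments drawn: 9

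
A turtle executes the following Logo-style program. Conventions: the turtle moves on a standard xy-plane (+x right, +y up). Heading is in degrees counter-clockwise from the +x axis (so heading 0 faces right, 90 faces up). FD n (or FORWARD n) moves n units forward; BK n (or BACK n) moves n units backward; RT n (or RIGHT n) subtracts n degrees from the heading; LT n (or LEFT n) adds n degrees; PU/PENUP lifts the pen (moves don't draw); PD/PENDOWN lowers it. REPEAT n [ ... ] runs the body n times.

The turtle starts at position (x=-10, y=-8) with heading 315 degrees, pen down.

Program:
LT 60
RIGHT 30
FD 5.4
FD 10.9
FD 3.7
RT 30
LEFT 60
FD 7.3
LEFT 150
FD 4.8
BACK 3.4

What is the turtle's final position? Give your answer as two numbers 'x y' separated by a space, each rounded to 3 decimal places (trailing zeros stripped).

Answer: 15.017 -10.925

Derivation:
Executing turtle program step by step:
Start: pos=(-10,-8), heading=315, pen down
LT 60: heading 315 -> 15
RT 30: heading 15 -> 345
FD 5.4: (-10,-8) -> (-4.784,-9.398) [heading=345, draw]
FD 10.9: (-4.784,-9.398) -> (5.745,-12.219) [heading=345, draw]
FD 3.7: (5.745,-12.219) -> (9.319,-13.176) [heading=345, draw]
RT 30: heading 345 -> 315
LT 60: heading 315 -> 15
FD 7.3: (9.319,-13.176) -> (16.37,-11.287) [heading=15, draw]
LT 150: heading 15 -> 165
FD 4.8: (16.37,-11.287) -> (11.733,-10.045) [heading=165, draw]
BK 3.4: (11.733,-10.045) -> (15.017,-10.925) [heading=165, draw]
Final: pos=(15.017,-10.925), heading=165, 6 segment(s) drawn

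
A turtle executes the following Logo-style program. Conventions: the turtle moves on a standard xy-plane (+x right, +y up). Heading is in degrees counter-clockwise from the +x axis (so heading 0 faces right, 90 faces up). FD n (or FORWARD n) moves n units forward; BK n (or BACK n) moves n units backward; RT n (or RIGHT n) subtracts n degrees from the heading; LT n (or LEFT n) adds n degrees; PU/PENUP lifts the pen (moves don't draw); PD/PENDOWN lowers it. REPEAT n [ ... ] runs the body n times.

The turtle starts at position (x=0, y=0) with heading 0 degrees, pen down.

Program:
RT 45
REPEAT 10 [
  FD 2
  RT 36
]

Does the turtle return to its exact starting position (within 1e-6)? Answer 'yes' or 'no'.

Answer: yes

Derivation:
Executing turtle program step by step:
Start: pos=(0,0), heading=0, pen down
RT 45: heading 0 -> 315
REPEAT 10 [
  -- iteration 1/10 --
  FD 2: (0,0) -> (1.414,-1.414) [heading=315, draw]
  RT 36: heading 315 -> 279
  -- iteration 2/10 --
  FD 2: (1.414,-1.414) -> (1.727,-3.39) [heading=279, draw]
  RT 36: heading 279 -> 243
  -- iteration 3/10 --
  FD 2: (1.727,-3.39) -> (0.819,-5.172) [heading=243, draw]
  RT 36: heading 243 -> 207
  -- iteration 4/10 --
  FD 2: (0.819,-5.172) -> (-0.963,-6.08) [heading=207, draw]
  RT 36: heading 207 -> 171
  -- iteration 5/10 --
  FD 2: (-0.963,-6.08) -> (-2.938,-5.767) [heading=171, draw]
  RT 36: heading 171 -> 135
  -- iteration 6/10 --
  FD 2: (-2.938,-5.767) -> (-4.353,-4.353) [heading=135, draw]
  RT 36: heading 135 -> 99
  -- iteration 7/10 --
  FD 2: (-4.353,-4.353) -> (-4.665,-2.377) [heading=99, draw]
  RT 36: heading 99 -> 63
  -- iteration 8/10 --
  FD 2: (-4.665,-2.377) -> (-3.757,-0.595) [heading=63, draw]
  RT 36: heading 63 -> 27
  -- iteration 9/10 --
  FD 2: (-3.757,-0.595) -> (-1.975,0.313) [heading=27, draw]
  RT 36: heading 27 -> 351
  -- iteration 10/10 --
  FD 2: (-1.975,0.313) -> (0,0) [heading=351, draw]
  RT 36: heading 351 -> 315
]
Final: pos=(0,0), heading=315, 10 segment(s) drawn

Start position: (0, 0)
Final position: (0, 0)
Distance = 0; < 1e-6 -> CLOSED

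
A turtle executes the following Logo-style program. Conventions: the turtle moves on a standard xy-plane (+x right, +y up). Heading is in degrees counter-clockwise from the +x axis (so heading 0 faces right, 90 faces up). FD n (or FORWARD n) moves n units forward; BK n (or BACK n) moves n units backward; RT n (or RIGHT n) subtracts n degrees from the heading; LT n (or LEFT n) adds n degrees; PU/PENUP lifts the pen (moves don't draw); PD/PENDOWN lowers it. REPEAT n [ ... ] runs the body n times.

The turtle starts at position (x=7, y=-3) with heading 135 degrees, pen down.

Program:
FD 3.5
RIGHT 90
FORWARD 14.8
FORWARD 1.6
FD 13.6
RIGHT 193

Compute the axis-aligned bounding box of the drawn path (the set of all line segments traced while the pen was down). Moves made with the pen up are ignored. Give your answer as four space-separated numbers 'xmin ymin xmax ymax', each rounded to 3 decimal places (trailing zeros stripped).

Executing turtle program step by step:
Start: pos=(7,-3), heading=135, pen down
FD 3.5: (7,-3) -> (4.525,-0.525) [heading=135, draw]
RT 90: heading 135 -> 45
FD 14.8: (4.525,-0.525) -> (14.99,9.94) [heading=45, draw]
FD 1.6: (14.99,9.94) -> (16.122,11.071) [heading=45, draw]
FD 13.6: (16.122,11.071) -> (25.738,20.688) [heading=45, draw]
RT 193: heading 45 -> 212
Final: pos=(25.738,20.688), heading=212, 4 segment(s) drawn

Segment endpoints: x in {4.525, 7, 14.99, 16.122, 25.738}, y in {-3, -0.525, 9.94, 11.071, 20.688}
xmin=4.525, ymin=-3, xmax=25.738, ymax=20.688

Answer: 4.525 -3 25.738 20.688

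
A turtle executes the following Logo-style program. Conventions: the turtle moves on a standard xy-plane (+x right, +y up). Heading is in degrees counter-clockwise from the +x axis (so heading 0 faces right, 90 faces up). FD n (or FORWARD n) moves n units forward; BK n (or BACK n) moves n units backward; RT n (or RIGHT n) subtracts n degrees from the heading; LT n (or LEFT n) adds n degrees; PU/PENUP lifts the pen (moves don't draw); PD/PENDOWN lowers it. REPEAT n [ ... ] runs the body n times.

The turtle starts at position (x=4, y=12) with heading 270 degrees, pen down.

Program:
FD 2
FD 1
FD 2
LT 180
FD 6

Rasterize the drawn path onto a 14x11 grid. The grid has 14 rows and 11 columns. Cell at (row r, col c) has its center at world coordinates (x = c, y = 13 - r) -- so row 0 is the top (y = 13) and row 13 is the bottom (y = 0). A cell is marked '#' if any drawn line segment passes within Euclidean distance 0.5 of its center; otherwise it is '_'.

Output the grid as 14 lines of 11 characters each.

Answer: ____#______
____#______
____#______
____#______
____#______
____#______
____#______
___________
___________
___________
___________
___________
___________
___________

Derivation:
Segment 0: (4,12) -> (4,10)
Segment 1: (4,10) -> (4,9)
Segment 2: (4,9) -> (4,7)
Segment 3: (4,7) -> (4,13)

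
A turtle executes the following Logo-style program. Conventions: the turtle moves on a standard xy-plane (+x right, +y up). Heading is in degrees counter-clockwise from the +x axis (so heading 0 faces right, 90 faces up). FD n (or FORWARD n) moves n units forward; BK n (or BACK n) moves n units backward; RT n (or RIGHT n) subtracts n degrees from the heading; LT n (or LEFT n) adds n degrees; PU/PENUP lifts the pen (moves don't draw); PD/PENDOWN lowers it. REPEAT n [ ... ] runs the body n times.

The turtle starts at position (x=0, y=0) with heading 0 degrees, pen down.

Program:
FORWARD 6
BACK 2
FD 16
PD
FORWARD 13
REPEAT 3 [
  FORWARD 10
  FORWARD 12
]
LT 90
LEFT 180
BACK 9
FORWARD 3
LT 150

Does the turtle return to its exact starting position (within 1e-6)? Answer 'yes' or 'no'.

Executing turtle program step by step:
Start: pos=(0,0), heading=0, pen down
FD 6: (0,0) -> (6,0) [heading=0, draw]
BK 2: (6,0) -> (4,0) [heading=0, draw]
FD 16: (4,0) -> (20,0) [heading=0, draw]
PD: pen down
FD 13: (20,0) -> (33,0) [heading=0, draw]
REPEAT 3 [
  -- iteration 1/3 --
  FD 10: (33,0) -> (43,0) [heading=0, draw]
  FD 12: (43,0) -> (55,0) [heading=0, draw]
  -- iteration 2/3 --
  FD 10: (55,0) -> (65,0) [heading=0, draw]
  FD 12: (65,0) -> (77,0) [heading=0, draw]
  -- iteration 3/3 --
  FD 10: (77,0) -> (87,0) [heading=0, draw]
  FD 12: (87,0) -> (99,0) [heading=0, draw]
]
LT 90: heading 0 -> 90
LT 180: heading 90 -> 270
BK 9: (99,0) -> (99,9) [heading=270, draw]
FD 3: (99,9) -> (99,6) [heading=270, draw]
LT 150: heading 270 -> 60
Final: pos=(99,6), heading=60, 12 segment(s) drawn

Start position: (0, 0)
Final position: (99, 6)
Distance = 99.182; >= 1e-6 -> NOT closed

Answer: no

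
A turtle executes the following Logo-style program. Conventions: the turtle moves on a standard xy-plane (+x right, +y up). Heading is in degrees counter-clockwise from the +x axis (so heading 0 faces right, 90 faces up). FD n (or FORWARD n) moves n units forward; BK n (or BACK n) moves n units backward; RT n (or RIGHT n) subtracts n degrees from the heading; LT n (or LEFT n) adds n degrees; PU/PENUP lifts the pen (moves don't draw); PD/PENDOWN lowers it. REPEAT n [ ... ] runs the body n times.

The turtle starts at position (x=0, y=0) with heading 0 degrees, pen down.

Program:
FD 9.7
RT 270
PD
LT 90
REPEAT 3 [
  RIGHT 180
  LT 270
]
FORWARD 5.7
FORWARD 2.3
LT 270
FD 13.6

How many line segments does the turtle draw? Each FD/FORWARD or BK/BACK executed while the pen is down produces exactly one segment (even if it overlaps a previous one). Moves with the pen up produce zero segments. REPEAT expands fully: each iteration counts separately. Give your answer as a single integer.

Answer: 4

Derivation:
Executing turtle program step by step:
Start: pos=(0,0), heading=0, pen down
FD 9.7: (0,0) -> (9.7,0) [heading=0, draw]
RT 270: heading 0 -> 90
PD: pen down
LT 90: heading 90 -> 180
REPEAT 3 [
  -- iteration 1/3 --
  RT 180: heading 180 -> 0
  LT 270: heading 0 -> 270
  -- iteration 2/3 --
  RT 180: heading 270 -> 90
  LT 270: heading 90 -> 0
  -- iteration 3/3 --
  RT 180: heading 0 -> 180
  LT 270: heading 180 -> 90
]
FD 5.7: (9.7,0) -> (9.7,5.7) [heading=90, draw]
FD 2.3: (9.7,5.7) -> (9.7,8) [heading=90, draw]
LT 270: heading 90 -> 0
FD 13.6: (9.7,8) -> (23.3,8) [heading=0, draw]
Final: pos=(23.3,8), heading=0, 4 segment(s) drawn
Segments drawn: 4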